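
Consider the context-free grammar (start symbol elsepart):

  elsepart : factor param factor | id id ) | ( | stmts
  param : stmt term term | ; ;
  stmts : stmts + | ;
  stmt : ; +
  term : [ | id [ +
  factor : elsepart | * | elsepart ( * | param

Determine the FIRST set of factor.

From factor : elsepart: add FIRST(elsepart) = { (, *, ;, id }.
factor : * contributes {*}.
From factor : elsepart ( *: add FIRST(elsepart) = { (, *, ;, id }.
From factor : param: add FIRST(param) = { ; }.
Union: FIRST(factor) = { (, *, ;, id }.

{ (, *, ;, id }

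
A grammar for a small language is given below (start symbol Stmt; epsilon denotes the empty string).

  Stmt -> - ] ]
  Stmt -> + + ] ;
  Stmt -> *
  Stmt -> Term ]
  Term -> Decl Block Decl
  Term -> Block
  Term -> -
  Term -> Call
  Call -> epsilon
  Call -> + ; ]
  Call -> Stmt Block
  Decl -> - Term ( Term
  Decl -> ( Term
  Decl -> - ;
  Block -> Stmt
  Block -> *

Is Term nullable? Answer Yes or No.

Term -> Call and each of Call is nullable, so Term ⇒* epsilon.

Yes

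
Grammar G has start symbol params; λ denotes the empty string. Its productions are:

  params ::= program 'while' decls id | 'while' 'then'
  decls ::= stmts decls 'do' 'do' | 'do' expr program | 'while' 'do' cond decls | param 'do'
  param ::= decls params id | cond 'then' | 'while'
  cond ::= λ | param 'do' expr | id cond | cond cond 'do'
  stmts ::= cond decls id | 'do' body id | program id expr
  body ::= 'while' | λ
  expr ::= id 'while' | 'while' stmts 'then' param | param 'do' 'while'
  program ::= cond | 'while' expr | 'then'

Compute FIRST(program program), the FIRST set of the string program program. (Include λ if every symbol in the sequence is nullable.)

Add FIRST(program)\{λ} = { 'do', 'then', 'while', id }; program is nullable, continue.
Add FIRST(program)\{λ} = { 'do', 'then', 'while', id }; program is nullable, continue.
Every symbol is nullable, so include λ.

{ 'do', 'then', 'while', id, λ }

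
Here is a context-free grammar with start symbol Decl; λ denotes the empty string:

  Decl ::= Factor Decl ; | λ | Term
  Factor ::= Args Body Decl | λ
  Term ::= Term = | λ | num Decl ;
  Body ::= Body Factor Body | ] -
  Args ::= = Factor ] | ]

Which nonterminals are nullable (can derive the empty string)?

{ Decl, Factor, Term }

Directly nullable (have an λ-production): Decl, Factor, Term.
No other nonterminal has a production whose RHS symbols are all nullable.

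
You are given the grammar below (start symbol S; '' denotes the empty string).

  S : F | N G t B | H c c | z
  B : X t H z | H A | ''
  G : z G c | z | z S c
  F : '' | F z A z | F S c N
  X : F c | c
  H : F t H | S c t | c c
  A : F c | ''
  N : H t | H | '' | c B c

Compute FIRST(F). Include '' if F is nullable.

F : '' contributes ''.
From F : F z A z: F nullable, take FIRST(F) ∪ {z} = { c, t, z }.
From F : F S c N: F, S nullable, take FIRST(F) ∪ FIRST(S) ∪ {c} = { c, t, z }.
Union: FIRST(F) = { c, t, z, '' }.

{ c, t, z, '' }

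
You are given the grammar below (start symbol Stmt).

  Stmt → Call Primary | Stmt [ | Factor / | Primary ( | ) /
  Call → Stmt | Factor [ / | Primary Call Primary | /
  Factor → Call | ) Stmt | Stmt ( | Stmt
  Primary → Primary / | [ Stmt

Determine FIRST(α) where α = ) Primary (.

) is a terminal; add {)} and stop.

{ ) }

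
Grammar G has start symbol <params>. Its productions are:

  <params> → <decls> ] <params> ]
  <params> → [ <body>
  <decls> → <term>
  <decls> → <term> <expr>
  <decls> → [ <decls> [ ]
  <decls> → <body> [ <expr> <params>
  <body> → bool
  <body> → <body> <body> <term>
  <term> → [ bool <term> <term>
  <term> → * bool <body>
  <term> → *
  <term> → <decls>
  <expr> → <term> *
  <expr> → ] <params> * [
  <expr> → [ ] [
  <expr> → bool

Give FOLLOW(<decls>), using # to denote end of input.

{ #, *, [, ], bool }

In <params> → <decls> ] <params> ]: add FIRST(] <params> ]) = { ] }.
In <decls> → [ <decls> [ ]: add FIRST([ ]) = { [ }.
In <term> → <decls>: <decls> is at the end, add FOLLOW(<term>) = { #, *, [, ], bool }.
Union: FOLLOW(<decls>) = { #, *, [, ], bool }.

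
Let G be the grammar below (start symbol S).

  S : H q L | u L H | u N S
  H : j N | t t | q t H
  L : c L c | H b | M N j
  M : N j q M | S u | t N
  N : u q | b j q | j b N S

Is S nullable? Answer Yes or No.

No nonterminal in this grammar is nullable.
No production of S has an RHS whose symbols are all nullable, so S is not nullable.

No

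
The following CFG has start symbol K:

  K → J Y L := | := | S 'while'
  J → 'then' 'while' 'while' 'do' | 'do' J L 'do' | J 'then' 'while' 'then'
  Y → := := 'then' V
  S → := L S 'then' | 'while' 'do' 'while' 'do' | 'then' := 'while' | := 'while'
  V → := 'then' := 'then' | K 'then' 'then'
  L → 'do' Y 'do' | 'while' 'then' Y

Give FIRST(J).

J → 'then' 'while' 'while' 'do' contributes {'then'}.
J → 'do' J L 'do' contributes {'do'}.
From J → J 'then' 'while' 'then': add FIRST(J) = { 'do', 'then' }.
Union: FIRST(J) = { 'do', 'then' }.

{ 'do', 'then' }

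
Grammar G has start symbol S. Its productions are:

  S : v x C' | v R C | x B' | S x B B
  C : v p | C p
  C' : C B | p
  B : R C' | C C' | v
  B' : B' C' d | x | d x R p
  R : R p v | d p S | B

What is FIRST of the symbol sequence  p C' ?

p is a terminal; add {p} and stop.

{ p }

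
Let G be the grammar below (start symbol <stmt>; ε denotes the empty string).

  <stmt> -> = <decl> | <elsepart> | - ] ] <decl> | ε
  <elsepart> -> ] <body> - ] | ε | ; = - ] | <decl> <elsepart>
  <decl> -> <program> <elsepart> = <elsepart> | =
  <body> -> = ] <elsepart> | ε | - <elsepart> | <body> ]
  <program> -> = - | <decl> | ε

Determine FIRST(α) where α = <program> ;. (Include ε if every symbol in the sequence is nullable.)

Add FIRST(<program>)\{ε} = { ;, =, ] }; <program> is nullable, continue.
; is a terminal; add {;} and stop.

{ ;, =, ] }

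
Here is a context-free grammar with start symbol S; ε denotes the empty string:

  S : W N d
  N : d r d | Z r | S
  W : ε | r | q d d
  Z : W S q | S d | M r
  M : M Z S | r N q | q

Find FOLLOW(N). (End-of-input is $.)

In S : W N d: add FIRST(d) = { d }.
In M : r N q: add FIRST(q) = { q }.
Union: FOLLOW(N) = { d, q }.

{ d, q }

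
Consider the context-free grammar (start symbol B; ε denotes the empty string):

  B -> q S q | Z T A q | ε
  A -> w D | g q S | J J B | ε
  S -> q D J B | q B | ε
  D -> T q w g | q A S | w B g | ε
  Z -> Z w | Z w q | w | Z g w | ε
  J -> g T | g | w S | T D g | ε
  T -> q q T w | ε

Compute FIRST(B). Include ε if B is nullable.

{ g, q, w, ε }

B -> q S q contributes {q}.
From B -> Z T A q: Z, T, A nullable, take FIRST(Z) ∪ FIRST(T) ∪ FIRST(A) ∪ {q} = { g, q, w }.
B -> ε contributes ε.
Union: FIRST(B) = { g, q, w, ε }.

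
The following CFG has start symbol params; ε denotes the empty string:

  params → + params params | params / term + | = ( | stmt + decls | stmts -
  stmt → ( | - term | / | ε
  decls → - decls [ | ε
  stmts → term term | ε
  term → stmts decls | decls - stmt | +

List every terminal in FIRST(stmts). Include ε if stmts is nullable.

From stmts → term term: term, term nullable, take FIRST(term) ∪ FIRST(term) = { +, - }; also ε since the whole RHS is nullable.
stmts → ε contributes ε.
Union: FIRST(stmts) = { +, -, ε }.

{ +, -, ε }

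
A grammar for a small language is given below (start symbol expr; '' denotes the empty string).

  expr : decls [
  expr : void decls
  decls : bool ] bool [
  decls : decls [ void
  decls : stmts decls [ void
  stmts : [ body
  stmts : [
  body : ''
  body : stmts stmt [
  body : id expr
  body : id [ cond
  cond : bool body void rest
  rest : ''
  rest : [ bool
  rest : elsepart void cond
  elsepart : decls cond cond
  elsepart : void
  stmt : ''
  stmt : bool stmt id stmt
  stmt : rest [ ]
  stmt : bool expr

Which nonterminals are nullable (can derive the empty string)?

Directly nullable (have an ''-production): body, rest, stmt.
No other nonterminal has a production whose RHS symbols are all nullable.

{ body, rest, stmt }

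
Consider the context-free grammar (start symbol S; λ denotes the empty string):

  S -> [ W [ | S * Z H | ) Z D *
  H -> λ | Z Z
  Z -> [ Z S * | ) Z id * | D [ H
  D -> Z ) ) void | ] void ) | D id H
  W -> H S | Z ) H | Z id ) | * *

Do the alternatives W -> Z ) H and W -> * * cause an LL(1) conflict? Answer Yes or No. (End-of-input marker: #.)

No

FIRST(Z ) H) = { ), [, ] } and FIRST(* *) = { * }.
The FIRST sets are disjoint and neither alternative is nullable — no conflict.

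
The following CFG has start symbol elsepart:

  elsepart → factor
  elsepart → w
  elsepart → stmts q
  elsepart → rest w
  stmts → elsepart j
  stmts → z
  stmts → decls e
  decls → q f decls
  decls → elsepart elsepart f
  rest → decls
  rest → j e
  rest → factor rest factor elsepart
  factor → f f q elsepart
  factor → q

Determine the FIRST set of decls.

{ f, j, q, w, z }

decls → q f decls contributes {q}.
From decls → elsepart elsepart f: add FIRST(elsepart) = { f, j, q, w, z }.
Union: FIRST(decls) = { f, j, q, w, z }.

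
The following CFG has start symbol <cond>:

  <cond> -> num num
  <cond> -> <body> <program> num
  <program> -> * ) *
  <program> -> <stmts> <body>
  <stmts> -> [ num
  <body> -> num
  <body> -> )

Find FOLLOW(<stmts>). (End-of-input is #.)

{ ), num }

In <program> -> <stmts> <body>: add FIRST(<body>) = { ), num }.
Union: FOLLOW(<stmts>) = { ), num }.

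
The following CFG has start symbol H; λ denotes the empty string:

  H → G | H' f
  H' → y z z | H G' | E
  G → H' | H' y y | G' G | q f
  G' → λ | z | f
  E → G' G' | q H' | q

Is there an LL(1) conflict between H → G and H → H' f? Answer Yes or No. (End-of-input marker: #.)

Yes

FIRST(G) = { f, q, y, z, λ } and FIRST(H' f) = { f, q, y, z }.
Both contain f, so the two alternatives are not disjoint — LL(1) conflict.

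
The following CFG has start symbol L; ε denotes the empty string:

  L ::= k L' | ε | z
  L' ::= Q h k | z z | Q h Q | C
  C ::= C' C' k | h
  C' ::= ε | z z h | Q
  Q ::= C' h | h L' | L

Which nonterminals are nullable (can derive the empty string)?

{ C', L, Q }

Directly nullable (have an ε-production): L, C'.
Q ::= L with every symbol nullable, so Q is nullable.
No other nonterminal has a production whose RHS symbols are all nullable.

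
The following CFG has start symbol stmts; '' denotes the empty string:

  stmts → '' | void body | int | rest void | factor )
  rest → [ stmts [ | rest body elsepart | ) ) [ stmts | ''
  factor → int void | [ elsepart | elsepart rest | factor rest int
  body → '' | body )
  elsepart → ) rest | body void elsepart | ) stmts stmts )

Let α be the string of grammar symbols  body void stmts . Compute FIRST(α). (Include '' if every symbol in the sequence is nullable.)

{ ), void }

Add FIRST(body)\{''} = { ) }; body is nullable, continue.
void is a terminal; add {void} and stop.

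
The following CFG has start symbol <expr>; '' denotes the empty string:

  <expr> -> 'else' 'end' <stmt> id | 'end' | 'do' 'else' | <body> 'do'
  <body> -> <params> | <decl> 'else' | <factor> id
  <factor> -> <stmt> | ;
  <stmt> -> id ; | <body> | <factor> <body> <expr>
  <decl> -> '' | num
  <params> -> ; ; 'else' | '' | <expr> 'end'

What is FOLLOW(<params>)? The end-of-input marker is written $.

{ 'do', 'else', 'end', ;, id, num }

In <body> -> <params>: <params> is at the end, add FOLLOW(<body>) = { 'do', 'else', 'end', ;, id, num }.
Union: FOLLOW(<params>) = { 'do', 'else', 'end', ;, id, num }.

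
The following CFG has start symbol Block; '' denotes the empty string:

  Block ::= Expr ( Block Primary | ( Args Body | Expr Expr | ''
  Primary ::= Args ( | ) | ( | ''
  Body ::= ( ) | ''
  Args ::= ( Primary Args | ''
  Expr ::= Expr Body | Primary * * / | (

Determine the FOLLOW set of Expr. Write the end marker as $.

In Block ::= Expr ( Block Primary: add FIRST(( Block Primary) = { ( }.
In Block ::= Expr Expr: add FIRST(Expr) = { (, ), * }.
In Block ::= Expr Expr: Expr is at the end, add FOLLOW(Block) = { $, (, ) }.
In Expr ::= Expr Body: add FIRST(Body)\{''} = { ( }.
  Since Body is nullable, also add FOLLOW(Expr) = { $, (, ), * }.
Union: FOLLOW(Expr) = { $, (, ), * }.

{ $, (, ), * }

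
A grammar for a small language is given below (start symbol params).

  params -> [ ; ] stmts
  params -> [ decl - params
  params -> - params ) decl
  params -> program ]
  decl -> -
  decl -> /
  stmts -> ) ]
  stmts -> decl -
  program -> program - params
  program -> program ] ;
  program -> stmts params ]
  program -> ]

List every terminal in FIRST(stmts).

{ ), -, / }

stmts -> ) ] contributes {)}.
From stmts -> decl -: add FIRST(decl) = { -, / }.
Union: FIRST(stmts) = { ), -, / }.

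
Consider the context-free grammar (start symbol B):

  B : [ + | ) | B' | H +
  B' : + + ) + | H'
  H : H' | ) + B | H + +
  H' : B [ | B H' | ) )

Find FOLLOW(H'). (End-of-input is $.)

In B' : H': H' is at the end, add FOLLOW(B') = { $, ), +, [ }.
In H : H': H' is at the end, add FOLLOW(H) = { + }.
In H' : B H': H' is at the end, add FOLLOW(H') = { $, ), +, [ }.
Union: FOLLOW(H') = { $, ), +, [ }.

{ $, ), +, [ }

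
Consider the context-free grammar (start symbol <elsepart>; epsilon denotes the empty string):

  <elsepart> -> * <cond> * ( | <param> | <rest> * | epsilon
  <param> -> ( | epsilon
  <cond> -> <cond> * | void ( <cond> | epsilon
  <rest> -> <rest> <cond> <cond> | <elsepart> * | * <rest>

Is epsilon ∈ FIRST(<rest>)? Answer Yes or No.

No

Nullable nonterminals: <cond>, <elsepart>, <param>.
No production of <rest> has an RHS whose symbols are all nullable, so <rest> is not nullable.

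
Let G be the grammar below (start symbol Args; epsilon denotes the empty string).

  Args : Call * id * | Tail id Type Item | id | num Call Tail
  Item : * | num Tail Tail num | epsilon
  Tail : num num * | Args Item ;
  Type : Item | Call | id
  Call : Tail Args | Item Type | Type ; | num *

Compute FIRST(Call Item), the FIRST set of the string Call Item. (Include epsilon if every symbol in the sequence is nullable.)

{ *, ;, id, num, epsilon }

Add FIRST(Call)\{epsilon} = { *, ;, id, num }; Call is nullable, continue.
Add FIRST(Item)\{epsilon} = { *, num }; Item is nullable, continue.
Every symbol is nullable, so include epsilon.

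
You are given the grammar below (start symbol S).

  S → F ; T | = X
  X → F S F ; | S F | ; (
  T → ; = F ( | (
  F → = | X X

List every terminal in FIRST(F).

{ ;, = }

F → = contributes {=}.
From F → X X: add FIRST(X) = { ;, = }.
Union: FIRST(F) = { ;, = }.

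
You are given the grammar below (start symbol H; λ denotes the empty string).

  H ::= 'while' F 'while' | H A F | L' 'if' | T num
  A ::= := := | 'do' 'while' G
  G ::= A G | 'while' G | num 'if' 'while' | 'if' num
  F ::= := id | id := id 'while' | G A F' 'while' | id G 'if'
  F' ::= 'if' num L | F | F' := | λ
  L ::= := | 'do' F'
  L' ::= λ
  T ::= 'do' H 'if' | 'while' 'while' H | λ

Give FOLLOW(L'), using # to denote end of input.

In H ::= L' 'if': add FIRST('if') = { 'if' }.
Union: FOLLOW(L') = { 'if' }.

{ 'if' }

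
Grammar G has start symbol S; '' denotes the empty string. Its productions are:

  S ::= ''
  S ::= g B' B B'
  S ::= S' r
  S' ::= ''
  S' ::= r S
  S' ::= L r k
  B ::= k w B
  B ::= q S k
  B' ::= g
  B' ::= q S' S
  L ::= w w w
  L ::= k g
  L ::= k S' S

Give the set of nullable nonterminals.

Directly nullable (have an ''-production): S, S'.
No other nonterminal has a production whose RHS symbols are all nullable.

{ S, S' }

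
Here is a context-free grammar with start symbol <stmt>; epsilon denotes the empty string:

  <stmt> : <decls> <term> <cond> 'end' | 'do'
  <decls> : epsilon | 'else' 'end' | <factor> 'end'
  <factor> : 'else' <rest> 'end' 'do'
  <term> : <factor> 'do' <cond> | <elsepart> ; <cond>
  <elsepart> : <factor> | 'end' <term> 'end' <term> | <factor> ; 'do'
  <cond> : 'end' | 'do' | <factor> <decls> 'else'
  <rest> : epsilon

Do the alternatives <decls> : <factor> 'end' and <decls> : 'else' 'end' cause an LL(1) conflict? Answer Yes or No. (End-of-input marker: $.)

FIRST(<factor> 'end') = { 'else' } and FIRST('else' 'end') = { 'else' }.
Both contain 'else', so the two alternatives are not disjoint — LL(1) conflict.

Yes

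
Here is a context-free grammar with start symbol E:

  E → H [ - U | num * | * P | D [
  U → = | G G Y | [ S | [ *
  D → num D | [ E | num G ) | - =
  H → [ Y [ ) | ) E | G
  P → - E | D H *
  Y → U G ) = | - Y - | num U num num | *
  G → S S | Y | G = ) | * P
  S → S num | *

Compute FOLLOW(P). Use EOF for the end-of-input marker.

{ EOF, ), *, -, =, [, num }

In E → * P: P is at the end, add FOLLOW(E) = { EOF, ), *, -, =, [, num }.
In G → * P: P is at the end, add FOLLOW(G) = { ), *, -, =, [, num }.
Union: FOLLOW(P) = { EOF, ), *, -, =, [, num }.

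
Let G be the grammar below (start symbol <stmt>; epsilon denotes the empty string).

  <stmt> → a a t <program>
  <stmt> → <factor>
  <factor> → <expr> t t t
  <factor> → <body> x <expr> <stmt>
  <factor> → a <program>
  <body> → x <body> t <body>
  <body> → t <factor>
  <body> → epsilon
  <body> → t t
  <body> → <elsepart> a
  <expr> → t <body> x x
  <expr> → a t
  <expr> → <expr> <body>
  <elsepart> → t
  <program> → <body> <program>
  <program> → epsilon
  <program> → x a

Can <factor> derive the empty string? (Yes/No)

Nullable nonterminals: <body>, <program>.
No production of <factor> has an RHS whose symbols are all nullable, so <factor> is not nullable.

No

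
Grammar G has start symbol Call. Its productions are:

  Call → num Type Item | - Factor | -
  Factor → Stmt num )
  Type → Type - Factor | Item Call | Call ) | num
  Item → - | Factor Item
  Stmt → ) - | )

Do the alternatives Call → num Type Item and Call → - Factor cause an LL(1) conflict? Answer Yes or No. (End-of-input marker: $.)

FIRST(num Type Item) = { num } and FIRST(- Factor) = { - }.
The FIRST sets are disjoint and neither alternative is nullable — no conflict.

No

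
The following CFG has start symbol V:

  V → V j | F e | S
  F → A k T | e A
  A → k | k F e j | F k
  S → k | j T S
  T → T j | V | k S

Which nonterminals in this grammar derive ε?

{ } (none)

No nonterminal has an empty production or an RHS whose symbols are all nullable.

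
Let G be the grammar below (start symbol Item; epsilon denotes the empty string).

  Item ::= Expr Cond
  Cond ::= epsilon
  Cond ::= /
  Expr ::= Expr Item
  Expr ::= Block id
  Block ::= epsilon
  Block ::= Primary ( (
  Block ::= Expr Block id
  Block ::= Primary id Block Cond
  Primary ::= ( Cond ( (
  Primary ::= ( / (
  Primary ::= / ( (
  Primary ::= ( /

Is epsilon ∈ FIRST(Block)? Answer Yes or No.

Yes

Block has an epsilon-production, so Block ⇒ epsilon.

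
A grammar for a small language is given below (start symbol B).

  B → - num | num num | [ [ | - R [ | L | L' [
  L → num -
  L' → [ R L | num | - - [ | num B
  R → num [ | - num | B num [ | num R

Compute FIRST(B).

B → - num contributes {-}.
B → num num contributes {num}.
B → [ [ contributes {[}.
B → - R [ contributes {-}.
From B → L: add FIRST(L) = { num }.
From B → L' [: add FIRST(L') = { -, [, num }.
Union: FIRST(B) = { -, [, num }.

{ -, [, num }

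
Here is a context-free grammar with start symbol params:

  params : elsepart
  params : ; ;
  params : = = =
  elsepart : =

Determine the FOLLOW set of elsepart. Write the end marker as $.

In params : elsepart: elsepart is at the end, add FOLLOW(params) = { $ }.
Union: FOLLOW(elsepart) = { $ }.

{ $ }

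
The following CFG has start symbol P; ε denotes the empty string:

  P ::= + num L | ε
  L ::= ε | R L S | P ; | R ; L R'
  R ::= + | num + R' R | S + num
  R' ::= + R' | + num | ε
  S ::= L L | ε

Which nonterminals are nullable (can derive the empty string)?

Directly nullable (have an ε-production): P, L, R', S.
No other nonterminal has a production whose RHS symbols are all nullable.

{ L, P, R', S }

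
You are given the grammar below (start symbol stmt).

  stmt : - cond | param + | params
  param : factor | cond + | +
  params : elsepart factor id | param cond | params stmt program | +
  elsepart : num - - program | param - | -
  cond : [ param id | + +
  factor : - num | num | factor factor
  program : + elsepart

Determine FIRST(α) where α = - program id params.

{ - }

- is a terminal; add {-} and stop.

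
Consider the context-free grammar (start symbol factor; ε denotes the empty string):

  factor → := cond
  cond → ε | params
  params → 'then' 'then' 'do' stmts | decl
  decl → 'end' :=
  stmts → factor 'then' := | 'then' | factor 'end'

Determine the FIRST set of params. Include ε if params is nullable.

{ 'end', 'then' }

params → 'then' 'then' 'do' stmts contributes {'then'}.
From params → decl: add FIRST(decl) = { 'end' }.
Union: FIRST(params) = { 'end', 'then' }.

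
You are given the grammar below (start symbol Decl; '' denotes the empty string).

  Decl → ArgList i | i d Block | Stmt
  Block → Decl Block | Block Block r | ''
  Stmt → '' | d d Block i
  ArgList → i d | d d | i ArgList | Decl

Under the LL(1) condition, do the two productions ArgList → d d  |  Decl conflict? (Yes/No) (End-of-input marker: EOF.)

Yes

FIRST(d d) = { d } and FIRST(Decl) = { d, i, '' }.
Both contain d, so the two alternatives are not disjoint — LL(1) conflict.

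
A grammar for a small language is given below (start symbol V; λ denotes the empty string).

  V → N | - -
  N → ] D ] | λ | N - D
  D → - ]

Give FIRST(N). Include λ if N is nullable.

N → ] D ] contributes {]}.
N → λ contributes λ.
From N → N - D: N nullable, take FIRST(N) ∪ {-} = { -, ] }.
Union: FIRST(N) = { -, ], λ }.

{ -, ], λ }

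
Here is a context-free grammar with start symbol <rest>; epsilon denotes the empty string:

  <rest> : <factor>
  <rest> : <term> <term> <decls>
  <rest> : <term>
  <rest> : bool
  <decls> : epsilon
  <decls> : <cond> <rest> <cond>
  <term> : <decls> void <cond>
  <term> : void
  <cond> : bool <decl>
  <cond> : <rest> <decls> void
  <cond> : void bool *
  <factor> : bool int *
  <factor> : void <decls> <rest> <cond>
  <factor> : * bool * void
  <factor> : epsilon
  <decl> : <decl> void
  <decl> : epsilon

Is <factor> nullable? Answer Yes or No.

<factor> has an epsilon-production, so <factor> ⇒ epsilon.

Yes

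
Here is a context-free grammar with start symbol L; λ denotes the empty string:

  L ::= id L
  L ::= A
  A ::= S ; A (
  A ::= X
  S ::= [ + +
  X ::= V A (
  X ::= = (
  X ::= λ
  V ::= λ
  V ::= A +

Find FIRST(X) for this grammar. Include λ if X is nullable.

From X ::= V A (: V, A nullable, take FIRST(V) ∪ FIRST(A) ∪ {(} = { (, +, =, [ }.
X ::= = ( contributes {=}.
X ::= λ contributes λ.
Union: FIRST(X) = { (, +, =, [, λ }.

{ (, +, =, [, λ }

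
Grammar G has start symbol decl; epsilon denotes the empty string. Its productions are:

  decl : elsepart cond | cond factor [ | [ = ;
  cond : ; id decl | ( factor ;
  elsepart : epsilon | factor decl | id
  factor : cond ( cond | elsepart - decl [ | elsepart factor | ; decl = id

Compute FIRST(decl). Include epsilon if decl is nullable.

From decl : elsepart cond: elsepart nullable, take FIRST(elsepart) ∪ FIRST(cond) = { (, -, ;, id }.
From decl : cond factor [: add FIRST(cond) = { (, ; }.
decl : [ = ; contributes {[}.
Union: FIRST(decl) = { (, -, ;, [, id }.

{ (, -, ;, [, id }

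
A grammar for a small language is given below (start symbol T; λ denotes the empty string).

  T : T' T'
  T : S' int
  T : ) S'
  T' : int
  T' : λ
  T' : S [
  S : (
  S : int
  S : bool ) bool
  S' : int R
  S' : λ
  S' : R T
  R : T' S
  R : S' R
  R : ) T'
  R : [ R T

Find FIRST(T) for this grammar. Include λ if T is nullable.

From T : T' T': T', T' nullable, take FIRST(T') ∪ FIRST(T') = { (, bool, int }; also λ since the whole RHS is nullable.
From T : S' int: S' nullable, take FIRST(S') ∪ {int} = { (, ), [, bool, int }.
T : ) S' contributes {)}.
Union: FIRST(T) = { (, ), [, bool, int, λ }.

{ (, ), [, bool, int, λ }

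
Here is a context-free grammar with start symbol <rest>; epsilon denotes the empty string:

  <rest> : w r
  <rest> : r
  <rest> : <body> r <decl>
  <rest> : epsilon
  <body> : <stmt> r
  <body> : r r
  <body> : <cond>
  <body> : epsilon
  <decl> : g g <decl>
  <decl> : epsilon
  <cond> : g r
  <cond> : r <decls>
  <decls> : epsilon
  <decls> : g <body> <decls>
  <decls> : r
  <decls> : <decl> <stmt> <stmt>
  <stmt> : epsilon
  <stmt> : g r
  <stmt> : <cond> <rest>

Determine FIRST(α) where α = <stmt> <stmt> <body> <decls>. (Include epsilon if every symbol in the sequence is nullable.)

Add FIRST(<stmt>)\{epsilon} = { g, r }; <stmt> is nullable, continue.
Add FIRST(<stmt>)\{epsilon} = { g, r }; <stmt> is nullable, continue.
Add FIRST(<body>)\{epsilon} = { g, r }; <body> is nullable, continue.
Add FIRST(<decls>)\{epsilon} = { g, r }; <decls> is nullable, continue.
Every symbol is nullable, so include epsilon.

{ g, r, epsilon }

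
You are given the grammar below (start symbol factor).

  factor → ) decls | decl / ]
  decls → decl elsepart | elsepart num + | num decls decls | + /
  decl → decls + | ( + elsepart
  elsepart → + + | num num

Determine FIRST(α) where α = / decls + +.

/ is a terminal; add {/} and stop.

{ / }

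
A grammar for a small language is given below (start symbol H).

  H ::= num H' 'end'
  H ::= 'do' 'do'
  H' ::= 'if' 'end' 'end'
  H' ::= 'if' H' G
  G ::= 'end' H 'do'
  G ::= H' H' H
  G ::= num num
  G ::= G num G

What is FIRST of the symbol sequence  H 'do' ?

Add FIRST(H) = { 'do', num }; H is not nullable, stop.

{ 'do', num }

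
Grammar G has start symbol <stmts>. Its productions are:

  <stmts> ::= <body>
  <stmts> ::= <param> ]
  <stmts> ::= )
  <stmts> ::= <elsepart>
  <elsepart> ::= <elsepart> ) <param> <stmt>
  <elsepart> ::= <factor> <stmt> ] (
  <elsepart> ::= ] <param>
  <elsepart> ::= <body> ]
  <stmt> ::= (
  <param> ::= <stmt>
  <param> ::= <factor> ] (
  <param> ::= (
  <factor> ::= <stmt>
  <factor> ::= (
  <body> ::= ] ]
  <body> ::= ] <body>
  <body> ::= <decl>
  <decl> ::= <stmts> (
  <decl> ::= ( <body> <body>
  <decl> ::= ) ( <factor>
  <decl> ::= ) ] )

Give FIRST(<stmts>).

From <stmts> ::= <body>: add FIRST(<body>) = { (, ), ] }.
From <stmts> ::= <param> ]: add FIRST(<param>) = { ( }.
<stmts> ::= ) contributes {)}.
From <stmts> ::= <elsepart>: add FIRST(<elsepart>) = { (, ), ] }.
Union: FIRST(<stmts>) = { (, ), ] }.

{ (, ), ] }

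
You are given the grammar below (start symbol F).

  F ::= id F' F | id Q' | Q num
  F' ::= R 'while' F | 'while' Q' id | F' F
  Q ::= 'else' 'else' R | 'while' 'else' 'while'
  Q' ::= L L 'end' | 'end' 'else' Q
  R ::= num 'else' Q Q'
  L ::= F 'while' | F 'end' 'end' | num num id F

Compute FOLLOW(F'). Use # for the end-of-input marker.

In F ::= id F' F: add FIRST(F) = { 'else', 'while', id }.
In F' ::= F' F: add FIRST(F) = { 'else', 'while', id }.
Union: FOLLOW(F') = { 'else', 'while', id }.

{ 'else', 'while', id }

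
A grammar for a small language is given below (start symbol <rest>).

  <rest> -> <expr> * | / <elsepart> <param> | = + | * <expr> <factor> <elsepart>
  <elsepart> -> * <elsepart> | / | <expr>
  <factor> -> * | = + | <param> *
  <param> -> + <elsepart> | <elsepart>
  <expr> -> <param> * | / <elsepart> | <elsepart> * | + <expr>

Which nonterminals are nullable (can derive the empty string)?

No nonterminal has an empty production or an RHS whose symbols are all nullable.

{ } (none)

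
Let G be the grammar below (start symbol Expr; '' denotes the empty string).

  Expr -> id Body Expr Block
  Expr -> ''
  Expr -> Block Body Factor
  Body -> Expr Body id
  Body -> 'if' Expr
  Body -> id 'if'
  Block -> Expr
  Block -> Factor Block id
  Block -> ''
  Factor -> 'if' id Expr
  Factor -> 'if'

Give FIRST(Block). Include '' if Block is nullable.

From Block -> Expr: add FIRST(Expr) = { 'if', id, '' } (including '' since Expr is nullable).
From Block -> Factor Block id: add FIRST(Factor) = { 'if' }.
Block -> '' contributes ''.
Union: FIRST(Block) = { 'if', id, '' }.

{ 'if', id, '' }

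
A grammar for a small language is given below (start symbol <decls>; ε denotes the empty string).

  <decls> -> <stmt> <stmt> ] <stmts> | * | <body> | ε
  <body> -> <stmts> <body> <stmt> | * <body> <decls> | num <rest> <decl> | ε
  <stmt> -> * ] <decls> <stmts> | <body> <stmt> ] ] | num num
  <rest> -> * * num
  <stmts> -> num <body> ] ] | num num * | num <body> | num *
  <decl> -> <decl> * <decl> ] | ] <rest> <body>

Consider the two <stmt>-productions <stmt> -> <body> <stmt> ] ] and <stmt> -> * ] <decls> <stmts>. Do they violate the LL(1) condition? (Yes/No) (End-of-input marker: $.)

Yes

FIRST(<body> <stmt> ] ]) = { *, num } and FIRST(* ] <decls> <stmts>) = { * }.
Both contain *, so the two alternatives are not disjoint — LL(1) conflict.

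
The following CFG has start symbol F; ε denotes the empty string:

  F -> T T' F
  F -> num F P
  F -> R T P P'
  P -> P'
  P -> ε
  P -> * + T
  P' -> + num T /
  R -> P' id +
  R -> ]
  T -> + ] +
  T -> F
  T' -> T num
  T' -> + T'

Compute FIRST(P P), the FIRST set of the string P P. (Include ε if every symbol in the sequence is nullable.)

{ *, +, ε }

Add FIRST(P)\{ε} = { *, + }; P is nullable, continue.
Add FIRST(P)\{ε} = { *, + }; P is nullable, continue.
Every symbol is nullable, so include ε.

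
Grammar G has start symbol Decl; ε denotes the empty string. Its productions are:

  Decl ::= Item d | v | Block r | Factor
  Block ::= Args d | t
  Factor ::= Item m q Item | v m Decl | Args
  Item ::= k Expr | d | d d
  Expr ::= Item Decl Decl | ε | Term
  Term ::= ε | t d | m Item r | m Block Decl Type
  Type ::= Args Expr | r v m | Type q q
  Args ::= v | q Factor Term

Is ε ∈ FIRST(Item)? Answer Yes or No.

Nullable nonterminals: Expr, Term.
No production of Item has an RHS whose symbols are all nullable, so Item is not nullable.

No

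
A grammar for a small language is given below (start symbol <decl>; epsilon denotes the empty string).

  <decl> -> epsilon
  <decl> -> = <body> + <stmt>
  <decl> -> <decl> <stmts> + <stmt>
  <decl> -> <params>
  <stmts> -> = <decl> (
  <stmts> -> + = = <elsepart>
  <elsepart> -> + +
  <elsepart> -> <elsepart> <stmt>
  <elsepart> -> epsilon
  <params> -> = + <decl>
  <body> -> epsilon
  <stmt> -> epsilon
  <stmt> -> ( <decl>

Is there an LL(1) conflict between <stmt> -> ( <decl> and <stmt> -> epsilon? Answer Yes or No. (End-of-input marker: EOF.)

Yes

FIRST(( <decl>) = { ( } and FIRST(epsilon) = { epsilon }.
The second alternative is nullable and FOLLOW(<stmt>) = { EOF, (, +, = } shares ( with FIRST of the first — conflict.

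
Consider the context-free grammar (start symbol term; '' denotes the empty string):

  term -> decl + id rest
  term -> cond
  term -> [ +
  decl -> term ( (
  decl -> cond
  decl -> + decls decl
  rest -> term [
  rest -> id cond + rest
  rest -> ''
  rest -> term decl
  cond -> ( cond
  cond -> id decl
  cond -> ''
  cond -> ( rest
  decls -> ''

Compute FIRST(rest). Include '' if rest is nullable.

From rest -> term [: term nullable, take FIRST(term) ∪ {[} = { (, +, [, id }.
rest -> id cond + rest contributes {id}.
rest -> '' contributes ''.
From rest -> term decl: term, decl nullable, take FIRST(term) ∪ FIRST(decl) = { (, +, [, id }; also '' since the whole RHS is nullable.
Union: FIRST(rest) = { (, +, [, id, '' }.

{ (, +, [, id, '' }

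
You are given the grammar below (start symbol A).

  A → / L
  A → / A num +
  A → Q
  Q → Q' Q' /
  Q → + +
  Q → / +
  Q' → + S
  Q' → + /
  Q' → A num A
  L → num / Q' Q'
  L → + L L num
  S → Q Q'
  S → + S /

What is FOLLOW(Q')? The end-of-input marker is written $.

In Q → Q' Q' /: add FIRST(Q' /) = { +, / }.
In Q → Q' Q' /: add FIRST(/) = { / }.
In L → num / Q' Q': add FIRST(Q') = { +, / }.
In L → num / Q' Q': Q' is at the end, add FOLLOW(L) = { $, +, /, num }.
In S → Q Q': Q' is at the end, add FOLLOW(S) = { $, +, /, num }.
Union: FOLLOW(Q') = { $, +, /, num }.

{ $, +, /, num }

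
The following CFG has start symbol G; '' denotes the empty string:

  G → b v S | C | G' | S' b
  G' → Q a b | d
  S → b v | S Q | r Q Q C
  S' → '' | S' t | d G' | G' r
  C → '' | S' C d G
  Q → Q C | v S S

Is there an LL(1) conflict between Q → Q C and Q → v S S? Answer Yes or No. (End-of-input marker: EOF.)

Yes

FIRST(Q C) = { v } and FIRST(v S S) = { v }.
Both contain v, so the two alternatives are not disjoint — LL(1) conflict.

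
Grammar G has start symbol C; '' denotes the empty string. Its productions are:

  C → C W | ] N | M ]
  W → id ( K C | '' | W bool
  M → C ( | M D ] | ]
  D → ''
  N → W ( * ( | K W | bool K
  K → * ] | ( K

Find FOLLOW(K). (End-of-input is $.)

In W → id ( K C: add FIRST(C) = { ] }.
In N → K W: add FIRST(W)\{''} = { bool, id }.
  Since W is nullable, also add FOLLOW(N) = { $, (, bool, id }.
In N → bool K: K is at the end, add FOLLOW(N) = { $, (, bool, id }.
In K → ( K: K is at the end, add FOLLOW(K) = { $, (, ], bool, id }.
Union: FOLLOW(K) = { $, (, ], bool, id }.

{ $, (, ], bool, id }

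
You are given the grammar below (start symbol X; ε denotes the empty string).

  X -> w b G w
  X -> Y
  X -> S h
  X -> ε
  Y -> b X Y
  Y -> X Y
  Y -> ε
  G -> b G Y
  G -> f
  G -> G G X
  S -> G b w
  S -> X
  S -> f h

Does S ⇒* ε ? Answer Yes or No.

S -> X and each of X is nullable, so S ⇒* ε.

Yes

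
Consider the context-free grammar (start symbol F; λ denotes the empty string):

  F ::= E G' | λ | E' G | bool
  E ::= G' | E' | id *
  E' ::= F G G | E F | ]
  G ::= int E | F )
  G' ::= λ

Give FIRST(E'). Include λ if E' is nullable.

From E' ::= F G G: F nullable, take FIRST(F) ∪ FIRST(G) = { ), ], bool, id, int }.
From E' ::= E F: E, F nullable, take FIRST(E) ∪ FIRST(F) = { ), ], bool, id, int }; also λ since the whole RHS is nullable.
E' ::= ] contributes {]}.
Union: FIRST(E') = { ), ], bool, id, int, λ }.

{ ), ], bool, id, int, λ }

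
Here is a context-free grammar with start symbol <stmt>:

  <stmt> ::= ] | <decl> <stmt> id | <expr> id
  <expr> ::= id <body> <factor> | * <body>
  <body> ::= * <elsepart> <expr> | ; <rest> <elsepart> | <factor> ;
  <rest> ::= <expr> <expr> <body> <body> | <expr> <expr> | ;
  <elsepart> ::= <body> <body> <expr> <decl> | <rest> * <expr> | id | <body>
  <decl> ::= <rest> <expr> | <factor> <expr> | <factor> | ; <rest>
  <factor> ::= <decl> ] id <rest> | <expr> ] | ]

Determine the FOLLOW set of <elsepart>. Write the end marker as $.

In <body> ::= * <elsepart> <expr>: add FIRST(<expr>) = { *, id }.
In <body> ::= ; <rest> <elsepart>: <elsepart> is at the end, add FOLLOW(<body>) = { *, ;, ], id }.
Union: FOLLOW(<elsepart>) = { *, ;, ], id }.

{ *, ;, ], id }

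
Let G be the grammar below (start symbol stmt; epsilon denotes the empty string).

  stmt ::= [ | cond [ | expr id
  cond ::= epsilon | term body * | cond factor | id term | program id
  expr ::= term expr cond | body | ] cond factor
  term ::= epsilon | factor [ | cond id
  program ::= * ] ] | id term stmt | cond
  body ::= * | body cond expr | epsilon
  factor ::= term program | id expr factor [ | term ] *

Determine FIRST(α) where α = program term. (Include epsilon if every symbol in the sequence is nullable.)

{ *, [, ], id, epsilon }

Add FIRST(program)\{epsilon} = { *, [, ], id }; program is nullable, continue.
Add FIRST(term)\{epsilon} = { *, [, ], id }; term is nullable, continue.
Every symbol is nullable, so include epsilon.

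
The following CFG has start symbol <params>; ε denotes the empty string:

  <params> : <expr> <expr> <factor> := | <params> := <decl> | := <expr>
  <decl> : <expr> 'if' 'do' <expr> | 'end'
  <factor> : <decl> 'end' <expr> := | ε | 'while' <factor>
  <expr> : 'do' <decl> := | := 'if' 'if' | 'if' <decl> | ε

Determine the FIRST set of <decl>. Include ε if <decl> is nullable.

{ 'do', 'end', 'if', := }

From <decl> : <expr> 'if' 'do' <expr>: <expr> nullable, take FIRST(<expr>) ∪ {'if'} = { 'do', 'if', := }.
<decl> : 'end' contributes {'end'}.
Union: FIRST(<decl>) = { 'do', 'end', 'if', := }.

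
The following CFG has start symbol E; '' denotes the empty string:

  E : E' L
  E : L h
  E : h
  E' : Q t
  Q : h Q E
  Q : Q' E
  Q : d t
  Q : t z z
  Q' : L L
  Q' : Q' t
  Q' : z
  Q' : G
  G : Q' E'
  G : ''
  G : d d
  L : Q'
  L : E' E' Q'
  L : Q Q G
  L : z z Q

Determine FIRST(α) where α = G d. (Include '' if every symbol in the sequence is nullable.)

{ d, h, t, z }

Add FIRST(G)\{''} = { d, h, t, z }; G is nullable, continue.
d is a terminal; add {d} and stop.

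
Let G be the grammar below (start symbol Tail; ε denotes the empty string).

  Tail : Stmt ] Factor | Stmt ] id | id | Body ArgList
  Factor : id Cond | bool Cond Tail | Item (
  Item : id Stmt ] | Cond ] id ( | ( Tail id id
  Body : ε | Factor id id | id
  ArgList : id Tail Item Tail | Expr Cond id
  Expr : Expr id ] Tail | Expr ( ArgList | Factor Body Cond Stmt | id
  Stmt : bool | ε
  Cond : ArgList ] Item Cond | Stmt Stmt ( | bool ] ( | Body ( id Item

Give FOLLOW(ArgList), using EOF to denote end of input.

{ EOF, (, ], bool, id }

In Tail : Body ArgList: ArgList is at the end, add FOLLOW(Tail) = { EOF, (, ], bool, id }.
In Expr : Expr ( ArgList: ArgList is at the end, add FOLLOW(Expr) = { (, bool, id }.
In Cond : ArgList ] Item Cond: add FIRST(] Item Cond) = { ] }.
Union: FOLLOW(ArgList) = { EOF, (, ], bool, id }.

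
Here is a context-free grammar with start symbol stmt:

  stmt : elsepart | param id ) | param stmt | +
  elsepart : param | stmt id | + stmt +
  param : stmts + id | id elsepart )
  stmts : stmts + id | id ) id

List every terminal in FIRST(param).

{ id }

From param : stmts + id: add FIRST(stmts) = { id }.
param : id elsepart ) contributes {id}.
Union: FIRST(param) = { id }.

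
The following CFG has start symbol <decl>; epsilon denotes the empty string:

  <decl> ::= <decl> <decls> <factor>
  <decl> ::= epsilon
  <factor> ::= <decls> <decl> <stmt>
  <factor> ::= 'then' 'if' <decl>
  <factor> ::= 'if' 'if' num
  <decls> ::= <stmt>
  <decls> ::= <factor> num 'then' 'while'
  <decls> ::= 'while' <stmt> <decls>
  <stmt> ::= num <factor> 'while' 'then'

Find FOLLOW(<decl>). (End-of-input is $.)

<decl> is the start symbol, so $ ∈ FOLLOW(<decl>).
In <decl> ::= <decl> <decls> <factor>: add FIRST(<decls> <factor>) = { 'if', 'then', 'while', num }.
In <factor> ::= <decls> <decl> <stmt>: add FIRST(<stmt>) = { num }.
In <factor> ::= 'then' 'if' <decl>: <decl> is at the end, add FOLLOW(<factor>) = { $, 'if', 'then', 'while', num }.
Union: FOLLOW(<decl>) = { $, 'if', 'then', 'while', num }.

{ $, 'if', 'then', 'while', num }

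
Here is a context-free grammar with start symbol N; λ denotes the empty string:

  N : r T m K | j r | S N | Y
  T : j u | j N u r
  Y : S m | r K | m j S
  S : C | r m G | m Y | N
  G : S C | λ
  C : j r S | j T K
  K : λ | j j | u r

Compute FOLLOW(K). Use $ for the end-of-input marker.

{ $, j, m, r, u }

In N : r T m K: K is at the end, add FOLLOW(N) = { $, j, m, r, u }.
In Y : r K: K is at the end, add FOLLOW(Y) = { $, j, m, r, u }.
In C : j T K: K is at the end, add FOLLOW(C) = { $, j, m, r, u }.
Union: FOLLOW(K) = { $, j, m, r, u }.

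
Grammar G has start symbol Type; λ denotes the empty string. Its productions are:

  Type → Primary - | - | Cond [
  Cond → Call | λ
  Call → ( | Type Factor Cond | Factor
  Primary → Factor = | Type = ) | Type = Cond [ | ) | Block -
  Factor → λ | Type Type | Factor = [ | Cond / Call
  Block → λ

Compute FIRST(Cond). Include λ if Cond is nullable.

{ (, ), -, /, =, [, λ }

From Cond → Call: add FIRST(Call) = { (, ), -, /, =, [, λ } (including λ since Call is nullable).
Cond → λ contributes λ.
Union: FIRST(Cond) = { (, ), -, /, =, [, λ }.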